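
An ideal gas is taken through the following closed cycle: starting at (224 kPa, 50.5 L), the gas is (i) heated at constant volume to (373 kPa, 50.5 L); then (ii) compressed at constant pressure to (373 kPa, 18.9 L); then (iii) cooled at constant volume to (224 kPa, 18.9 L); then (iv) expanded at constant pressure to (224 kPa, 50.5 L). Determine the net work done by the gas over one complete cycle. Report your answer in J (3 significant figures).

W_net ≈ -4710 J

Constant-volume legs do no work.
W(ii) = (373)(18.9 − 50.5) = -11787 J; W(iv) = (224)(50.5 − 18.9) = 7078 J.
W_net = -11787 + 7078 = -4708 J (the counter-clockwise enclosed area).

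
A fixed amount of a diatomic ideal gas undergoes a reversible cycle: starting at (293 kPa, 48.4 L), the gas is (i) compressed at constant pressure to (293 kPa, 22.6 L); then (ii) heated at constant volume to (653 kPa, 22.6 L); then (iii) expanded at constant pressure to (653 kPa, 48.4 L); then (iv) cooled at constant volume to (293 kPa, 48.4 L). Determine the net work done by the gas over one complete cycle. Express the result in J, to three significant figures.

Constant-volume legs do no work.
W(i) = (293)(22.6 − 48.4) = -7559 J; W(iii) = (653)(48.4 − 22.6) = 16847 J.
W_net = -7559 + 16847 = 9288 J (the clockwise enclosed area).

W_net ≈ 9290 J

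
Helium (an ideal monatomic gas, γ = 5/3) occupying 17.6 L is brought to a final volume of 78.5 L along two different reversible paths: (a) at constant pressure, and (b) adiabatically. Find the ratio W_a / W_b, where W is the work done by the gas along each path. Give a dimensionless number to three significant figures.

W_a / W_b ≈ 3.66

Path (a) isobaric: W = P₁(V₂ − V₁) → W_a/(P₁V₁) = 3.46.
Path (b) adiabatic: W = P₁V₁(1 − (V₁/V₂)^(γ−1))/(γ−1) → W_b/(P₁V₁) = 0.9464.
W_a / W_b = 3.46 / 0.9464 = 3.656.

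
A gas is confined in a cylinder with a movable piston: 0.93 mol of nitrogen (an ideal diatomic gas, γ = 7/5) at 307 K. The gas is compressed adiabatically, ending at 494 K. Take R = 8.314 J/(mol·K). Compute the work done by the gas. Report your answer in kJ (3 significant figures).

W ≈ -3.61 kJ

Adiabatic ⇒ Q = 0, so W_by = −ΔU = nCᵥ(T₁ − T₂).
Cᵥ = 5R/2 = 20.79 J/(mol·K).
W = (0.93)(20.79)(307 − 494) = -3615 J.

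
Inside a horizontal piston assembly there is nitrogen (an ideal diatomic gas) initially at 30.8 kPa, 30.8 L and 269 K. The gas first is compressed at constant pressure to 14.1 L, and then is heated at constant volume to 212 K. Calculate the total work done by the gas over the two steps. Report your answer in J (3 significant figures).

W_total ≈ -514 J

Step 1 (isobaric): W = PΔV = (30.8 kPa)(14.1 − 30.8 L) = -514.4 J.
Step 2 (isochoric): W = 0 (constant volume).
W_total = -514.4 + 0 = -514.4 J.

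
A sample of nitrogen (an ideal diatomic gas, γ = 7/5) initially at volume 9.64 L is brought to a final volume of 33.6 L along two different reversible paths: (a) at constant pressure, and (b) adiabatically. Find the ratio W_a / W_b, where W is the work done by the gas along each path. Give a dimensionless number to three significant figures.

Path (a) isobaric: W = P₁(V₂ − V₁) → W_a/(P₁V₁) = 2.485.
Path (b) adiabatic: W = P₁V₁(1 − (V₁/V₂)^(γ−1))/(γ−1) → W_b/(P₁V₁) = 0.9828.
W_a / W_b = 2.485 / 0.9828 = 2.529.

W_a / W_b ≈ 2.53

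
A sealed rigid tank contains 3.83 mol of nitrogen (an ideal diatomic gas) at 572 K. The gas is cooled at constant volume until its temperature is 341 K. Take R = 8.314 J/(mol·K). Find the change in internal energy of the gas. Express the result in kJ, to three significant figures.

ΔU ≈ -18.4 kJ

Constant volume ⇒ W = 0, so Q = ΔU = nCᵥΔT with Cᵥ = 5R/2 = 20.79 J/(mol·K).
ΔU = (3.83)(20.79)(341 − 572) = -18389 J.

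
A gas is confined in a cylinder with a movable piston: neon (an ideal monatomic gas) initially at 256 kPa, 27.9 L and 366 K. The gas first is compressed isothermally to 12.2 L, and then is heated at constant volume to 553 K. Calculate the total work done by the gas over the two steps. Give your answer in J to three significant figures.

W_total ≈ -5910 J

Step 1 (isothermal): W = P₁V₁ ln(V₂/V₁) = (7142) ln(12.2/27.9) = -5908 J.
Step 2 (isochoric): W = 0 (constant volume).
W_total = -5908 + 0 = -5908 J.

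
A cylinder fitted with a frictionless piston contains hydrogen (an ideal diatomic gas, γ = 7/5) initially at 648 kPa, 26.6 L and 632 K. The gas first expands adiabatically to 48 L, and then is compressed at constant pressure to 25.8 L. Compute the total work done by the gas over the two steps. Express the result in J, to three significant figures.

Step 1 (adiabatic): W = (P₁V₁ − P₂V₂)/(γ−1) = (17237 − 13612)/0.4 = 9063 J.
After step 1: P = 283.6 kPa, V = 48 L, T = 499.1 K.
Step 2 (isobaric): W = PΔV = (283.6 kPa)(25.8 − 48 L) = -6295 J.
W_total = 9063 − 6295 = 2767 J.

W_total ≈ 2770 J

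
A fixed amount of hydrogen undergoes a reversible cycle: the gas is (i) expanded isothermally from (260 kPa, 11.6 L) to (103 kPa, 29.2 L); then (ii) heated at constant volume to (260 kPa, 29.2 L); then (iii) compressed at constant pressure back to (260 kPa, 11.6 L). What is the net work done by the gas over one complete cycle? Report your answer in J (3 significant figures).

Leg (i): W = PᵢVᵢ ln(V_f/Vᵢ) = (3016) ln(29.2/11.6) = 2784 J.
Leg (ii): W = 0.
Leg (iii): W = PΔV = (260)(11.6 − 29.2) = -4576 J.
W_net = 2784 − 4576 = -1792 J.

W_net ≈ -1790 J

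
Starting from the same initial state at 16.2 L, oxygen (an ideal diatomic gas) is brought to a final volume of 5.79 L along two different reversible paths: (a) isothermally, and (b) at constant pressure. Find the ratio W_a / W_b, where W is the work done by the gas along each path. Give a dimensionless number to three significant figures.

W_a / W_b ≈ 1.60

Path (a) isothermal: W = P₁V₁ ln(V₂/V₁) → W_a/(P₁V₁) = -1.029.
Path (b) isobaric: W = P₁(V₂ − V₁) → W_b/(P₁V₁) = -0.6426.
W_a / W_b = -1.029 / -0.6426 = 1.601.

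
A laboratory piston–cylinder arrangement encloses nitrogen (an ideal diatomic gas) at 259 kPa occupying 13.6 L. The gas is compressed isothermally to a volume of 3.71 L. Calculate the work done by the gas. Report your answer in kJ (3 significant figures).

W ≈ -4.58 kJ

Isothermal: W = nRT ln(V₂/V₁) = P₁V₁ ln(V₂/V₁).
P₁V₁ = (259 kPa)(13.6 L) = 3522 J.
W = 3522 × ln(3.71/13.6) = 3522 × -1.299
W_by_gas = -4576 J.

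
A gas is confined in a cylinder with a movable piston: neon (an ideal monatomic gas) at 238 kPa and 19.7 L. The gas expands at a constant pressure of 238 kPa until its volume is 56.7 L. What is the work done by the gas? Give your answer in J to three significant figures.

W ≈ 8810 J

Isobaric: W = P ΔV.
W = (238 kPa)(56.7 − 19.7 L) = (238)(37) = 8806 J.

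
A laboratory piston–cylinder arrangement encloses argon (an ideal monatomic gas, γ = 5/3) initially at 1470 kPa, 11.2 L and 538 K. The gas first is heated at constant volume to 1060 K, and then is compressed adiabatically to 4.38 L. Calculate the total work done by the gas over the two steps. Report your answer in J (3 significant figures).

W_total ≈ -42300 J

Step 1 (isochoric): W = 0 (constant volume).
After step 1: P = 2896 kPa (V unchanged).
Step 2 (adiabatic): W = (P₁V₁ − P₂V₂)/(γ−1) = (32438 − 60658)/0.667 = -42329 J.
W_total = 0 − 42329 = -42329 J.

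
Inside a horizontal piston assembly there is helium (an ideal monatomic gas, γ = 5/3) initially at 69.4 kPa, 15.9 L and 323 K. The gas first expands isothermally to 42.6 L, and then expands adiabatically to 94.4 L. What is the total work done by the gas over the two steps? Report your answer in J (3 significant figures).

W_total ≈ 1770 J

Step 1 (isothermal): W = P₁V₁ ln(V₂/V₁) = (1103) ln(42.6/15.9) = 1087 J.
After step 1: P = 25.9 kPa, V = 42.6 L, T = 323 K.
Step 2 (adiabatic): W = (P₁V₁ − P₂V₂)/(γ−1) = (1103 − 649.2)/0.667 = 681.4 J.
W_total = 1087 + 681.4 = 1769 J.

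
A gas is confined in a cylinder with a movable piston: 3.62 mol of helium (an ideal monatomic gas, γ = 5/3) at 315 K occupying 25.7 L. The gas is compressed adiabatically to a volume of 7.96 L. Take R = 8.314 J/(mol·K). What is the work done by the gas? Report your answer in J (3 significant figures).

W ≈ -16800 J

Adiabatic: TV^(γ−1) = const with γ = 5/3.
T₂ = T₁ (V₁/V₂)^(γ−1) = 315 × (25.7/7.96)^0.667 = 315 × 2.184 = 688.1 K.
W_by = nCᵥ(T₁ − T₂) = (3.62)(12.47)(315 − 688.1) = -16844 J.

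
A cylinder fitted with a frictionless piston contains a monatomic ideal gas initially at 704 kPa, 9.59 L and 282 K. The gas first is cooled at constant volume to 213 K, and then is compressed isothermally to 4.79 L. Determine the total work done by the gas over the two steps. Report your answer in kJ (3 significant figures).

W_total ≈ -3.54 kJ

Step 1 (isochoric): W = 0 (constant volume).
After step 1: P = 531.7 kPa (V unchanged).
Step 2 (isothermal): W = P₁V₁ ln(V₂/V₁) = (5099) ln(4.79/9.59) = -3540 J.
W_total = 0 − 3540 = -3540 J.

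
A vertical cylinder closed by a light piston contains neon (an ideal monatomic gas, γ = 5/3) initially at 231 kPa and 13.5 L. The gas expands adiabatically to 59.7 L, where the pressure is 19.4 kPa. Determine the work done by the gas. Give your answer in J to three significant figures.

W ≈ 2940 J

Adiabatic: W = (P₁V₁ − P₂V₂)/(γ − 1) with γ = 5/3.
P₁V₁ = 3118 J, P₂V₂ = 1158 J.
W = (3118 − 1158) / 0.6667 = 2940 J.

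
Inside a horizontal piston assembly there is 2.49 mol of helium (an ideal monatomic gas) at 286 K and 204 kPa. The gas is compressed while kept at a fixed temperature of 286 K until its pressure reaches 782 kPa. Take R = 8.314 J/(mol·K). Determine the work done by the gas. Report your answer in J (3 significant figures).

W ≈ -7960 J

Isothermal process: W = nRT ln(V₂/V₁) = nRT ln(P₁/P₂).
W = (2.49)(8.314)(286) × ln(204/782)
  = 5921 × ln(0.2609) = 5921 × -1.344
W_by_gas = -7956 J.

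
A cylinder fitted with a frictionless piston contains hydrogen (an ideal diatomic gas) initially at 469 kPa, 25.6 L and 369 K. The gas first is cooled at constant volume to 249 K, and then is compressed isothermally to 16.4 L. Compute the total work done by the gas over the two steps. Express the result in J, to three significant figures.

Step 1 (isochoric): W = 0 (constant volume).
After step 1: P = 316.5 kPa (V unchanged).
Step 2 (isothermal): W = P₁V₁ ln(V₂/V₁) = (8102) ln(16.4/25.6) = -3608 J.
W_total = 0 − 3608 = -3608 J.

W_total ≈ -3610 J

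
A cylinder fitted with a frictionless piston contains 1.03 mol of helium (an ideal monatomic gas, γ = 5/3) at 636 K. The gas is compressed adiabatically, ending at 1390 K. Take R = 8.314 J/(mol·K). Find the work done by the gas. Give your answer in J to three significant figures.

W ≈ -9690 J

Adiabatic ⇒ Q = 0, so W_by = −ΔU = nCᵥ(T₁ − T₂).
Cᵥ = 3R/2 = 12.47 J/(mol·K).
W = (1.03)(12.47)(636 − 1390) = -9685 J.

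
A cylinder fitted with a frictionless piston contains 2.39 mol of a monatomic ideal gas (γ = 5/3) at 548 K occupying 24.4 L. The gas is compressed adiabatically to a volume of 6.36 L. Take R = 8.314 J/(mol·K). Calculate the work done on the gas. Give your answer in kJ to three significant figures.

W ≈ 23.7 kJ

Adiabatic: TV^(γ−1) = const with γ = 5/3.
T₂ = T₁ (V₁/V₂)^(γ−1) = 548 × (24.4/6.36)^0.667 = 548 × 2.451 = 1343 K.
W_by = nCᵥ(T₁ − T₂) = (2.39)(12.47)(548 − 1343) = -23695 J.
Work on gas = −W_by = 23695 J.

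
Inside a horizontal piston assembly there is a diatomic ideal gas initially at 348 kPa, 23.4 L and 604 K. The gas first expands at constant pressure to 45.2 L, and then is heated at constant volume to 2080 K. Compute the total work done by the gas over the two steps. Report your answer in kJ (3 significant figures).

W_total ≈ 7.59 kJ

Step 1 (isobaric): W = PΔV = (348 kPa)(45.2 − 23.4 L) = 7586 J.
Step 2 (isochoric): W = 0 (constant volume).
W_total = 7586 + 0 = 7586 J.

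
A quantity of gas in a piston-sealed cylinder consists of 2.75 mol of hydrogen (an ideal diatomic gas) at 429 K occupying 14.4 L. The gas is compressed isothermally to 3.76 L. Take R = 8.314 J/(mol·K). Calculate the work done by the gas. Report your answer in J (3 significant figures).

W ≈ -13200 J

Isothermal: W = nRT ln(V₂/V₁).
W = (2.75)(8.314)(429) × ln(3.76/14.4)
  = 9808 × -1.343
W_by_gas = -13171 J.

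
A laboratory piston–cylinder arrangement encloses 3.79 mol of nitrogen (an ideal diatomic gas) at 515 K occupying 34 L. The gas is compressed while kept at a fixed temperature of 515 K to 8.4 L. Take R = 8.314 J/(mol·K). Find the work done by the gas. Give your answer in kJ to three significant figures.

W ≈ -22.7 kJ

Isothermal: W = nRT ln(V₂/V₁).
W = (3.79)(8.314)(515) × ln(8.4/34)
  = 16228 × -1.398
W_by_gas = -22688 J.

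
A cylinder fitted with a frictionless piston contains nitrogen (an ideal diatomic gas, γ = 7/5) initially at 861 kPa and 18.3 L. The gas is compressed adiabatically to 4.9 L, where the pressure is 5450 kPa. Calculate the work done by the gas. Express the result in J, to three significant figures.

W ≈ -27400 J

Adiabatic: W = (P₁V₁ − P₂V₂)/(γ − 1) with γ = 7/5.
P₁V₁ = 15756 J, P₂V₂ = 26705 J.
W = (15756 − 26705) / 0.4 = -27372 J.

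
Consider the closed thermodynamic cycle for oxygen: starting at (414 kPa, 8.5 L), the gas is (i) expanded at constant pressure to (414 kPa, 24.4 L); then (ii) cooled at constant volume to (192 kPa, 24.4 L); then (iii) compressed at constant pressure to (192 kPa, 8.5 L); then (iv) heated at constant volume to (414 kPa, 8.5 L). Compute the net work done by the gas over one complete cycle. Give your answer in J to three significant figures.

Constant-volume legs do no work.
W(i) = (414)(24.4 − 8.5) = 6583 J; W(iii) = (192)(8.5 − 24.4) = -3053 J.
W_net = 6583 − 3053 = 3530 J (the clockwise enclosed area).

W_net ≈ 3530 J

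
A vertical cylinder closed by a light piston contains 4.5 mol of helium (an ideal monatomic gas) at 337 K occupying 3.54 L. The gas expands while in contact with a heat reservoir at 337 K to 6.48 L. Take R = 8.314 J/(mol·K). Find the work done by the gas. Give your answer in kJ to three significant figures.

Isothermal: W = nRT ln(V₂/V₁).
W = (4.5)(8.314)(337) × ln(6.48/3.54)
  = 12608 × 0.6046
W_by_gas = 7623 J.

W ≈ 7.62 kJ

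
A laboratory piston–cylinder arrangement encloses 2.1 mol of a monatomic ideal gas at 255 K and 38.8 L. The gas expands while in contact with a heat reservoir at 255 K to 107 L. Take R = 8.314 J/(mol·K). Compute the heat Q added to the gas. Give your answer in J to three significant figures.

Q ≈ 4520 J

Isothermal ⇒ ΔU = 0, so Q = W = nRT ln(V₂/V₁).
Q = (2.1)(8.314)(255) ln(107/38.8) = 4452 × 1.014 = 4516 J.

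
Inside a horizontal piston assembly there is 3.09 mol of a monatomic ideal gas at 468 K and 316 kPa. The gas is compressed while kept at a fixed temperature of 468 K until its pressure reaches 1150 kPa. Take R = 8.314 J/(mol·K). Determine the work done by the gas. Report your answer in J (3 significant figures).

W ≈ -15500 J

Isothermal process: W = nRT ln(V₂/V₁) = nRT ln(P₁/P₂).
W = (3.09)(8.314)(468) × ln(316/1150)
  = 12023 × ln(0.2748) = 12023 × -1.292
W_by_gas = -15531 J.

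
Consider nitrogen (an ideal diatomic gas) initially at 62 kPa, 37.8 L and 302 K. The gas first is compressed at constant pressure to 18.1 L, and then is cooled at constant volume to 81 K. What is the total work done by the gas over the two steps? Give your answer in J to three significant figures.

W_total ≈ -1220 J

Step 1 (isobaric): W = PΔV = (62 kPa)(18.1 − 37.8 L) = -1221 J.
Step 2 (isochoric): W = 0 (constant volume).
W_total = -1221 + 0 = -1221 J.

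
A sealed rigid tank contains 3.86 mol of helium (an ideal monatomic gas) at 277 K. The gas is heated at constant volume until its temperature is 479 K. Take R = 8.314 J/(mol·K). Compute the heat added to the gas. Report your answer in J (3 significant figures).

Constant volume ⇒ W = 0, so Q = ΔU = nCᵥΔT with Cᵥ = 3R/2 = 12.47 J/(mol·K).
ΔU = (3.86)(12.47)(479 − 277) = 9724 J.

Q ≈ 9720 J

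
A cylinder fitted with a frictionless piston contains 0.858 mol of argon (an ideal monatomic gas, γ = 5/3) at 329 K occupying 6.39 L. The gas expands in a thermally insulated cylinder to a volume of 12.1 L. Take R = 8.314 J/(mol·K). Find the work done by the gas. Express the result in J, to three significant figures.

Adiabatic: TV^(γ−1) = const with γ = 5/3.
T₂ = T₁ (V₁/V₂)^(γ−1) = 329 × (6.39/12.1)^0.667 = 329 × 0.6533 = 215 K.
W_by = nCᵥ(T₁ − T₂) = (0.858)(12.47)(329 − 215) = 1220 J.

W ≈ 1220 J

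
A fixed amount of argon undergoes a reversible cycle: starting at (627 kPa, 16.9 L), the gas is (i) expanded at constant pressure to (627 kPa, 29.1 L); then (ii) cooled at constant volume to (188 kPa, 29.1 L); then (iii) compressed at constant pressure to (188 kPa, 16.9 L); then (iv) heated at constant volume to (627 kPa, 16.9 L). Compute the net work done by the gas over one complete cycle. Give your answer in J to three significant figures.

Constant-volume legs do no work.
W(i) = (627)(29.1 − 16.9) = 7649 J; W(iii) = (188)(16.9 − 29.1) = -2294 J.
W_net = 7649 − 2294 = 5356 J (the clockwise enclosed area).

W_net ≈ 5360 J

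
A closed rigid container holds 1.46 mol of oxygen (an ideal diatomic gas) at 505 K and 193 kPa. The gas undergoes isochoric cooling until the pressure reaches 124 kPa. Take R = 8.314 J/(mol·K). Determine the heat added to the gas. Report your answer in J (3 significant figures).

Constant volume ⇒ W = 0, so Q = ΔU = nCᵥΔT with Cᵥ = 5R/2 = 20.79 J/(mol·K).
At constant V, T₂/T₁ = P₂/P₁ ⇒ ΔT = T₁(P₂/P₁ − 1) = 505·(124/193 − 1) = -180.5 K.
ΔU = (1.46)(20.79)(-180.5) = -5479 J.

Q ≈ -5480 J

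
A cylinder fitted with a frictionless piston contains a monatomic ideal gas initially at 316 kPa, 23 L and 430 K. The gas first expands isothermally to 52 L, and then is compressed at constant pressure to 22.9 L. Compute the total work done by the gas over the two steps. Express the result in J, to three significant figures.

W_total ≈ 1860 J

Step 1 (isothermal): W = P₁V₁ ln(V₂/V₁) = (7268) ln(52/23) = 5929 J.
After step 1: P = 139.8 kPa, V = 52 L, T = 430 K.
Step 2 (isobaric): W = PΔV = (139.8 kPa)(22.9 − 52 L) = -4067 J.
W_total = 5929 − 4067 = 1862 J.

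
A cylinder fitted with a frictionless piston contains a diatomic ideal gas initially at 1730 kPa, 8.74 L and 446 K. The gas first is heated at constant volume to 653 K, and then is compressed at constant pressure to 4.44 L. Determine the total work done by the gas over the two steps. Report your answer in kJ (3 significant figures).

W_total ≈ -10.9 kJ

Step 1 (isochoric): W = 0 (constant volume).
After step 1: P = 2533 kPa (V unchanged).
Step 2 (isobaric): W = PΔV = (2533 kPa)(4.44 − 8.74 L) = -10892 J.
W_total = 0 − 10892 = -10892 J.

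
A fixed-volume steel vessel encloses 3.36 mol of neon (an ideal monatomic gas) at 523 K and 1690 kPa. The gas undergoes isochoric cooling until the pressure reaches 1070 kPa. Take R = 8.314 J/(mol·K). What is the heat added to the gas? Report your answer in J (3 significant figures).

Q ≈ -8040 J

Constant volume ⇒ W = 0, so Q = ΔU = nCᵥΔT with Cᵥ = 3R/2 = 12.47 J/(mol·K).
At constant V, T₂/T₁ = P₂/P₁ ⇒ ΔT = T₁(P₂/P₁ − 1) = 523·(1070/1690 − 1) = -191.9 K.
ΔU = (3.36)(12.47)(-191.9) = -8040 J.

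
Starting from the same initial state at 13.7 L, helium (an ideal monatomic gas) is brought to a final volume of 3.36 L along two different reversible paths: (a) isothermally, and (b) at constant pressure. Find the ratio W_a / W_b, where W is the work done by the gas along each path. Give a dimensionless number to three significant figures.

Path (a) isothermal: W = P₁V₁ ln(V₂/V₁) → W_a/(P₁V₁) = -1.405.
Path (b) isobaric: W = P₁(V₂ − V₁) → W_b/(P₁V₁) = -0.7547.
W_a / W_b = -1.405 / -0.7547 = 1.862.

W_a / W_b ≈ 1.86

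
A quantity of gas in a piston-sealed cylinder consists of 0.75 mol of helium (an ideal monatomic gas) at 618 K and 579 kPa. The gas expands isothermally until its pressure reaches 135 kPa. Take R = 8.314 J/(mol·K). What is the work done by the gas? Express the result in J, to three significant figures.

Isothermal process: W = nRT ln(V₂/V₁) = nRT ln(P₁/P₂).
W = (0.75)(8.314)(618) × ln(579/135)
  = 3854 × ln(4.289) = 3854 × 1.456
W_by_gas = 5611 J.

W ≈ 5610 J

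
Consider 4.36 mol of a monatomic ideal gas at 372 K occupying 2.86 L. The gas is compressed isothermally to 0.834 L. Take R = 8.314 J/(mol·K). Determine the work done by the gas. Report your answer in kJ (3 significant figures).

W ≈ -16.6 kJ

Isothermal: W = nRT ln(V₂/V₁).
W = (4.36)(8.314)(372) × ln(0.834/2.86)
  = 13485 × -1.232
W_by_gas = -16618 J.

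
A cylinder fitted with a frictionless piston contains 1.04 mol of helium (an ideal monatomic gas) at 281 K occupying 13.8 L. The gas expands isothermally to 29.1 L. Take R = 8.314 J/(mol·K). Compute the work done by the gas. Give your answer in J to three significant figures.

W ≈ 1810 J

Isothermal: W = nRT ln(V₂/V₁).
W = (1.04)(8.314)(281) × ln(29.1/13.8)
  = 2430 × 0.7461
W_by_gas = 1813 J.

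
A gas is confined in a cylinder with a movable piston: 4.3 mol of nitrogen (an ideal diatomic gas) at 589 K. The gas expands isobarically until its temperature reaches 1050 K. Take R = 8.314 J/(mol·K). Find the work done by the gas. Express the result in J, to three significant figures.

Isobaric: W = P ΔV = nR ΔT.
W = (4.3)(8.314)(1050 − 589) = 16481 J.

W ≈ 16500 J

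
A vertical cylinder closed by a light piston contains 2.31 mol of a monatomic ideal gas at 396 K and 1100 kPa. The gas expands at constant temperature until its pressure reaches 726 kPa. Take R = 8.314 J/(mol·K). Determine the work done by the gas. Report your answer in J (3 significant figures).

W ≈ 3160 J

Isothermal process: W = nRT ln(V₂/V₁) = nRT ln(P₁/P₂).
W = (2.31)(8.314)(396) × ln(1100/726)
  = 7605 × ln(1.515) = 7605 × 0.4155
W_by_gas = 3160 J.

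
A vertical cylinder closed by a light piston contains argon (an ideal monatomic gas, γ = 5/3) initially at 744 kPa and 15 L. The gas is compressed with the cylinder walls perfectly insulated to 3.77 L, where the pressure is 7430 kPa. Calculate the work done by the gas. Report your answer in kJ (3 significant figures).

Adiabatic: W = (P₁V₁ − P₂V₂)/(γ − 1) with γ = 5/3.
P₁V₁ = 11160 J, P₂V₂ = 28011 J.
W = (11160 − 28011) / 0.6667 = -25277 J.

W ≈ -25.3 kJ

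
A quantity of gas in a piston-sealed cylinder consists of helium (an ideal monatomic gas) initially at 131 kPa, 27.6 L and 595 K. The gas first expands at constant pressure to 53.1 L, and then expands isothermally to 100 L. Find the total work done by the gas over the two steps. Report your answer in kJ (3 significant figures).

W_total ≈ 7.74 kJ

Step 1 (isobaric): W = PΔV = (131 kPa)(53.1 − 27.6 L) = 3340 J.
After step 1: P = 131 kPa, V = 53.1 L, T = 1145 K.
Step 2 (isothermal): W = P₁V₁ ln(V₂/V₁) = (6956) ln(100/53.1) = 4403 J.
W_total = 3340 + 4403 = 7744 J.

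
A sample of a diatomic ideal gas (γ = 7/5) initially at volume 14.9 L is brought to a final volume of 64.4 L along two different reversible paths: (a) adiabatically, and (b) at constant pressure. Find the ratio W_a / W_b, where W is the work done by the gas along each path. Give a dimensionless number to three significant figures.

Path (a) adiabatic: W = P₁V₁(1 − (V₁/V₂)^(γ−1))/(γ−1) → W_a/(P₁V₁) = 1.108.
Path (b) isobaric: W = P₁(V₂ − V₁) → W_b/(P₁V₁) = 3.322.
W_a / W_b = 1.108 / 3.322 = 0.3335.

W_a / W_b ≈ 0.333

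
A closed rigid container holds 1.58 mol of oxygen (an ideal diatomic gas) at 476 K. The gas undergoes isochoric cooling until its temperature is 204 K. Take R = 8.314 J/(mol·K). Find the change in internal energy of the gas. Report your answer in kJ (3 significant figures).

Constant volume ⇒ W = 0, so Q = ΔU = nCᵥΔT with Cᵥ = 5R/2 = 20.79 J/(mol·K).
ΔU = (1.58)(20.79)(204 − 476) = -8933 J.

ΔU ≈ -8.93 kJ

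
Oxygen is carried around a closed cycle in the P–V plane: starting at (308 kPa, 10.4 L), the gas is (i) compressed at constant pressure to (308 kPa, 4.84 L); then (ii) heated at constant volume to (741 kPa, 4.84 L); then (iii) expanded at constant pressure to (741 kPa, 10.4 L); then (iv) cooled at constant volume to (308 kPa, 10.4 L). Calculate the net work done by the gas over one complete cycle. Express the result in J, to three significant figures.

Constant-volume legs do no work.
W(i) = (308)(4.84 − 10.4) = -1712 J; W(iii) = (741)(10.4 − 4.84) = 4120 J.
W_net = -1712 + 4120 = 2407 J (the clockwise enclosed area).

W_net ≈ 2410 J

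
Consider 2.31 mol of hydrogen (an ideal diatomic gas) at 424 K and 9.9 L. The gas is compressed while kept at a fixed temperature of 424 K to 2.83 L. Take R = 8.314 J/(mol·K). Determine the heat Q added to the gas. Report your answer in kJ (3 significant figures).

Isothermal ⇒ ΔU = 0, so Q = W = nRT ln(V₂/V₁).
Q = (2.31)(8.314)(424) ln(2.83/9.9) = 8143 × -1.252 = -10197 J.

Q ≈ -10.2 kJ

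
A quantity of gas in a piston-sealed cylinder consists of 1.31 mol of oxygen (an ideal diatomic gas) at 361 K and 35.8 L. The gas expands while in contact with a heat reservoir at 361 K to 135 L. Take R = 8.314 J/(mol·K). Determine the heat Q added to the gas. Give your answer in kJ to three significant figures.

Q ≈ 5.22 kJ

Isothermal ⇒ ΔU = 0, so Q = W = nRT ln(V₂/V₁).
Q = (1.31)(8.314)(361) ln(135/35.8) = 3932 × 1.327 = 5219 J.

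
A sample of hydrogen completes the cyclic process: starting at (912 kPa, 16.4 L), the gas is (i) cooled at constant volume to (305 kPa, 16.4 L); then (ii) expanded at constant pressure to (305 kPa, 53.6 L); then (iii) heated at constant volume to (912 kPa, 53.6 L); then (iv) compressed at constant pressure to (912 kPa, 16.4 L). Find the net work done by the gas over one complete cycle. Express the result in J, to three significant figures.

W_net ≈ -22600 J

Constant-volume legs do no work.
W(ii) = (305)(53.6 − 16.4) = 11346 J; W(iv) = (912)(16.4 − 53.6) = -33926 J.
W_net = 11346 − 33926 = -22580 J (the counter-clockwise enclosed area).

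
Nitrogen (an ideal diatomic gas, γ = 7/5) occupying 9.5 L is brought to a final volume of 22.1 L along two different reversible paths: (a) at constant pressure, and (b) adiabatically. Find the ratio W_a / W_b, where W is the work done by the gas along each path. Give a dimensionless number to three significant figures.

W_a / W_b ≈ 1.85

Path (a) isobaric: W = P₁(V₂ − V₁) → W_a/(P₁V₁) = 1.326.
Path (b) adiabatic: W = P₁V₁(1 − (V₁/V₂)^(γ−1))/(γ−1) → W_b/(P₁V₁) = 0.7165.
W_a / W_b = 1.326 / 0.7165 = 1.851.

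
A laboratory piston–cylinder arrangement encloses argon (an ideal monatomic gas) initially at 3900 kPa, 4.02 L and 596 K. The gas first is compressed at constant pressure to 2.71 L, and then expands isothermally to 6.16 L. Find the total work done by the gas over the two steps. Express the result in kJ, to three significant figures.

Step 1 (isobaric): W = PΔV = (3900 kPa)(2.71 − 4.02 L) = -5109 J.
After step 1: P = 3900 kPa, V = 2.71 L, T = 401.8 K.
Step 2 (isothermal): W = P₁V₁ ln(V₂/V₁) = (10569) ln(6.16/2.71) = 8679 J.
W_total = -5109 + 8679 = 3570 J.

W_total ≈ 3.57 kJ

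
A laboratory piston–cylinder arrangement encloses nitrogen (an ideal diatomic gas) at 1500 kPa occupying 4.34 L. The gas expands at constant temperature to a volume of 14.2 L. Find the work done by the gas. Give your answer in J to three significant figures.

W ≈ 7720 J

Isothermal: W = nRT ln(V₂/V₁) = P₁V₁ ln(V₂/V₁).
P₁V₁ = (1500 kPa)(4.34 L) = 6510 J.
W = 6510 × ln(14.2/4.34) = 6510 × 1.185
W_by_gas = 7717 J.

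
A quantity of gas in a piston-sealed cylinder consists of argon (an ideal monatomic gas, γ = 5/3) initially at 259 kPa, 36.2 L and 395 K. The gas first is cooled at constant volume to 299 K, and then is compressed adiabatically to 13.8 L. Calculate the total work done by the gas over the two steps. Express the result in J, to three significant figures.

Step 1 (isochoric): W = 0 (constant volume).
After step 1: P = 196.1 kPa (V unchanged).
Step 2 (adiabatic): W = (P₁V₁ − P₂V₂)/(γ−1) = (7097 − 13499)/0.667 = -9603 J.
W_total = 0 − 9603 = -9603 J.

W_total ≈ -9600 J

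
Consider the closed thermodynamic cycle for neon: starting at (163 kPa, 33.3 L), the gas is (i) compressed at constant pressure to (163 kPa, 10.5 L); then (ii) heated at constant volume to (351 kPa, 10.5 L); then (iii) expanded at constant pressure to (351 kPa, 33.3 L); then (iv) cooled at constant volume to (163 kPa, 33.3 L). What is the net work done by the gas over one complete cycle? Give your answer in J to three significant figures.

Constant-volume legs do no work.
W(i) = (163)(10.5 − 33.3) = -3716 J; W(iii) = (351)(33.3 − 10.5) = 8003 J.
W_net = -3716 + 8003 = 4286 J (the clockwise enclosed area).

W_net ≈ 4290 J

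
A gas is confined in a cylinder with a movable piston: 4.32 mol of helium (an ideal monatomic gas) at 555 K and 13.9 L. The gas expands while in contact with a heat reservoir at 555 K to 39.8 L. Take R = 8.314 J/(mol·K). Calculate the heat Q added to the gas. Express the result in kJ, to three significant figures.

Q ≈ 21.0 kJ

Isothermal ⇒ ΔU = 0, so Q = W = nRT ln(V₂/V₁).
Q = (4.32)(8.314)(555) ln(39.8/13.9) = 19934 × 1.052 = 20970 J.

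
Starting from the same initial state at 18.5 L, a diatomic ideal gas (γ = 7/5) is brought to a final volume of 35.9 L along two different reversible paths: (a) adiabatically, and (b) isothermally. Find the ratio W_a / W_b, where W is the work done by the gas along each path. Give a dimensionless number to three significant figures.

Path (a) adiabatic: W = P₁V₁(1 − (V₁/V₂)^(γ−1))/(γ−1) → W_a/(P₁V₁) = 0.5823.
Path (b) isothermal: W = P₁V₁ ln(V₂/V₁) → W_b/(P₁V₁) = 0.663.
W_a / W_b = 0.5823 / 0.663 = 0.8784.

W_a / W_b ≈ 0.878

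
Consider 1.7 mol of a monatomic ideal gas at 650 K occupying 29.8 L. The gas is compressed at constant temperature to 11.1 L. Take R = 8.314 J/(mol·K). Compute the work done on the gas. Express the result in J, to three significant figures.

W ≈ 9070 J

Isothermal: W = nRT ln(V₂/V₁).
W = (1.7)(8.314)(650) × ln(11.1/29.8)
  = 9187 × -0.9876
W_by_gas = -9073 J; work on gas = −W_by = 9073 J.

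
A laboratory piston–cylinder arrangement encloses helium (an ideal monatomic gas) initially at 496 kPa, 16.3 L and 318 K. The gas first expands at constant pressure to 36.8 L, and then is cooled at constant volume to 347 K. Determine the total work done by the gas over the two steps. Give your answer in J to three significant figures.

Step 1 (isobaric): W = PΔV = (496 kPa)(36.8 − 16.3 L) = 10168 J.
Step 2 (isochoric): W = 0 (constant volume).
W_total = 10168 + 0 = 10168 J.

W_total ≈ 10200 J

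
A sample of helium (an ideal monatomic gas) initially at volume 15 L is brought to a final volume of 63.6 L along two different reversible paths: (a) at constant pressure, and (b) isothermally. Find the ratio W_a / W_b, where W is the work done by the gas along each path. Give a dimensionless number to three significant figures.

W_a / W_b ≈ 2.24

Path (a) isobaric: W = P₁(V₂ − V₁) → W_a/(P₁V₁) = 3.24.
Path (b) isothermal: W = P₁V₁ ln(V₂/V₁) → W_b/(P₁V₁) = 1.445.
W_a / W_b = 3.24 / 1.445 = 2.243.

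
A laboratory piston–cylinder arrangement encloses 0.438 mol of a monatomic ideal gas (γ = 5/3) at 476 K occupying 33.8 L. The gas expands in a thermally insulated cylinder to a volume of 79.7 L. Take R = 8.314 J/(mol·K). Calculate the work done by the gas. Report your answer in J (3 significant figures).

W ≈ 1130 J

Adiabatic: TV^(γ−1) = const with γ = 5/3.
T₂ = T₁ (V₁/V₂)^(γ−1) = 476 × (33.8/79.7)^0.667 = 476 × 0.5645 = 268.7 K.
W_by = nCᵥ(T₁ − T₂) = (0.438)(12.47)(476 − 268.7) = 1132 J.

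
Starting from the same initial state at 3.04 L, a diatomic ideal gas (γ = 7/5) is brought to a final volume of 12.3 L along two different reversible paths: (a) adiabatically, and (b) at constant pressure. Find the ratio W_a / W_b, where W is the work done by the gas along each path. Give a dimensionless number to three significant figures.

Path (a) adiabatic: W = P₁V₁(1 − (V₁/V₂)^(γ−1))/(γ−1) → W_a/(P₁V₁) = 1.071.
Path (b) isobaric: W = P₁(V₂ − V₁) → W_b/(P₁V₁) = 3.046.
W_a / W_b = 1.071 / 3.046 = 0.3515.

W_a / W_b ≈ 0.351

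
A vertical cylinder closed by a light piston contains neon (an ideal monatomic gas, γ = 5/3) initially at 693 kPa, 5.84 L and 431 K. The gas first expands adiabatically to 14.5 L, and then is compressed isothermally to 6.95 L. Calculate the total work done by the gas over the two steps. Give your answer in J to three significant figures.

Step 1 (adiabatic): W = (P₁V₁ − P₂V₂)/(γ−1) = (4047 − 2207)/0.667 = 2760 J.
After step 1: P = 152.2 kPa, V = 14.5 L, T = 235.1 K.
Step 2 (isothermal): W = P₁V₁ ln(V₂/V₁) = (2207) ln(6.95/14.5) = -1623 J.
W_total = 2760 − 1623 = 1137 J.

W_total ≈ 1140 J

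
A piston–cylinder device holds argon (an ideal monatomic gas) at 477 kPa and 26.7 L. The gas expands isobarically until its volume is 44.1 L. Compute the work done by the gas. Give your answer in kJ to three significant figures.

W ≈ 8.30 kJ

Isobaric: W = P ΔV.
W = (477 kPa)(44.1 − 26.7 L) = (477)(17.4) = 8300 J.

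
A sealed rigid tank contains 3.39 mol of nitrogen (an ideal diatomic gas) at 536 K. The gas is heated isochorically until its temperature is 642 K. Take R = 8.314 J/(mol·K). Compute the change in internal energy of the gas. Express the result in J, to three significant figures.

ΔU ≈ 7470 J

Constant volume ⇒ W = 0, so Q = ΔU = nCᵥΔT with Cᵥ = 5R/2 = 20.79 J/(mol·K).
ΔU = (3.39)(20.79)(642 − 536) = 7469 J.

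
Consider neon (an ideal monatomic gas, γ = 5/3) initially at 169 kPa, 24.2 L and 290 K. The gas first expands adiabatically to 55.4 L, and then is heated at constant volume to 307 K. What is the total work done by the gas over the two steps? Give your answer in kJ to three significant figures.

Step 1 (adiabatic): W = (P₁V₁ − P₂V₂)/(γ−1) = (4090 − 2355)/0.667 = 2603 J.
Step 2 (isochoric): W = 0 (constant volume).
W_total = 2603 + 0 = 2603 J.

W_total ≈ 2.60 kJ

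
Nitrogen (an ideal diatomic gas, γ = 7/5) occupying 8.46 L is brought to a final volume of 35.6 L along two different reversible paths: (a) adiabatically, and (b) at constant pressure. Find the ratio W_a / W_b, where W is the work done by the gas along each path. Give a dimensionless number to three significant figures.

Path (a) adiabatic: W = P₁V₁(1 − (V₁/V₂)^(γ−1))/(γ−1) → W_a/(P₁V₁) = 1.093.
Path (b) isobaric: W = P₁(V₂ − V₁) → W_b/(P₁V₁) = 3.208.
W_a / W_b = 1.093 / 3.208 = 0.3407.

W_a / W_b ≈ 0.341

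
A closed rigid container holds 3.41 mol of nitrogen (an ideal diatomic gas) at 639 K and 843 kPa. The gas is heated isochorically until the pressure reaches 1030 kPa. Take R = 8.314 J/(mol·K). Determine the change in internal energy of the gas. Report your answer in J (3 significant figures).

Constant volume ⇒ W = 0, so Q = ΔU = nCᵥΔT with Cᵥ = 5R/2 = 20.79 J/(mol·K).
At constant V, T₂/T₁ = P₂/P₁ ⇒ ΔT = T₁(P₂/P₁ − 1) = 639·(1030/843 − 1) = 141.7 K.
ΔU = (3.41)(20.79)(141.7) = 10047 J.

ΔU ≈ 10000 J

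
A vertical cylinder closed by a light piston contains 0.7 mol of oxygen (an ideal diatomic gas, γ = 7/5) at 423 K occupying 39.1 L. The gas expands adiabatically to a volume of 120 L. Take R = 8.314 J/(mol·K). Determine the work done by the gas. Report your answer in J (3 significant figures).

Adiabatic: TV^(γ−1) = const with γ = 7/5.
T₂ = T₁ (V₁/V₂)^(γ−1) = 423 × (39.1/120)^0.4 = 423 × 0.6386 = 270.1 K.
W_by = nCᵥ(T₁ − T₂) = (0.7)(20.79)(423 − 270.1) = 2224 J.

W ≈ 2220 J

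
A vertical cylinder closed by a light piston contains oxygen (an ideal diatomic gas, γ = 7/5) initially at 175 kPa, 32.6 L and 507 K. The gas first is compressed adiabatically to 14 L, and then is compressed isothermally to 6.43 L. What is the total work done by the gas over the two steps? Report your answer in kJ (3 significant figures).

Step 1 (adiabatic): W = (P₁V₁ − P₂V₂)/(γ−1) = (5705 − 8000)/0.4 = -5738 J.
After step 1: P = 571.4 kPa, V = 14 L, T = 711 K.
Step 2 (isothermal): W = P₁V₁ ln(V₂/V₁) = (8000) ln(6.43/14) = -6225 J.
W_total = -5738 − 6225 = -11962 J.

W_total ≈ -12.0 kJ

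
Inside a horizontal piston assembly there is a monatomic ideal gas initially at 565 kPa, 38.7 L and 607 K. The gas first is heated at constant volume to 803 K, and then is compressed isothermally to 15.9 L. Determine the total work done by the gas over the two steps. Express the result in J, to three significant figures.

W_total ≈ -25700 J

Step 1 (isochoric): W = 0 (constant volume).
After step 1: P = 747.4 kPa (V unchanged).
Step 2 (isothermal): W = P₁V₁ ln(V₂/V₁) = (28926) ln(15.9/38.7) = -25730 J.
W_total = 0 − 25730 = -25730 J.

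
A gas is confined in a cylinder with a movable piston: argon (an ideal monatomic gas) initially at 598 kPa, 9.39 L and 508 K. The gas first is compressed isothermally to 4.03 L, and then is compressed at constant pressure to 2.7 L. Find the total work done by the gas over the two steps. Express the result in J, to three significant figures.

W_total ≈ -6600 J

Step 1 (isothermal): W = P₁V₁ ln(V₂/V₁) = (5615) ln(4.03/9.39) = -4750 J.
After step 1: P = 1393 kPa, V = 4.03 L, T = 508 K.
Step 2 (isobaric): W = PΔV = (1393 kPa)(2.7 − 4.03 L) = -1853 J.
W_total = -4750 − 1853 = -6603 J.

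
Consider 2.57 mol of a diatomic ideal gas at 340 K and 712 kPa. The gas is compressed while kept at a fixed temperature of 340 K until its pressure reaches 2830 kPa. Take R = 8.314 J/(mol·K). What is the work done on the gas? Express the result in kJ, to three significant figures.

Isothermal process: W = nRT ln(V₂/V₁) = nRT ln(P₁/P₂).
W = (2.57)(8.314)(340) × ln(712/2830)
  = 7265 × ln(0.2516) = 7265 × -1.38
W_by_gas = -10025 J; work on gas = −W_by = 10025 J.

W ≈ 10.0 kJ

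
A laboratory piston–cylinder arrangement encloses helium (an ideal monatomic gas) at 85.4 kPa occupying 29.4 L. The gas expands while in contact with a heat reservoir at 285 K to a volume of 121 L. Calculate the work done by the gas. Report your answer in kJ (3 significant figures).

W ≈ 3.55 kJ

Isothermal: W = nRT ln(V₂/V₁) = P₁V₁ ln(V₂/V₁).
P₁V₁ = (85.4 kPa)(29.4 L) = 2511 J.
W = 2511 × ln(121/29.4) = 2511 × 1.415
W_by_gas = 3552 J.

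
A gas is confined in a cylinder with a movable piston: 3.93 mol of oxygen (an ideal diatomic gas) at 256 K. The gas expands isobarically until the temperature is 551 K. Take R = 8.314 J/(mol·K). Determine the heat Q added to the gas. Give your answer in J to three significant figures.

Q ≈ 33700 J

Isobaric: W = nRΔT = (3.93)(8.314)(295) = 9639 J.
ΔU = nCᵥΔT with Cᵥ = 5R/2: ΔU = (3.93)(20.79)(295) = 24097 J.
Q = ΔU + W = 24097 + 9639 = 33736 J.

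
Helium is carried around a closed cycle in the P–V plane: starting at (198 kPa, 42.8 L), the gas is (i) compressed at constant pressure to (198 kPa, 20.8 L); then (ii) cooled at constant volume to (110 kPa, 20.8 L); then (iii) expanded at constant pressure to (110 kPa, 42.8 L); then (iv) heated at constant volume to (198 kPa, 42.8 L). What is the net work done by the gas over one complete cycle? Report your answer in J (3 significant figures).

W_net ≈ -1940 J

Constant-volume legs do no work.
W(i) = (198)(20.8 − 42.8) = -4356 J; W(iii) = (110)(42.8 − 20.8) = 2420 J.
W_net = -4356 + 2420 = -1936 J (the counter-clockwise enclosed area).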